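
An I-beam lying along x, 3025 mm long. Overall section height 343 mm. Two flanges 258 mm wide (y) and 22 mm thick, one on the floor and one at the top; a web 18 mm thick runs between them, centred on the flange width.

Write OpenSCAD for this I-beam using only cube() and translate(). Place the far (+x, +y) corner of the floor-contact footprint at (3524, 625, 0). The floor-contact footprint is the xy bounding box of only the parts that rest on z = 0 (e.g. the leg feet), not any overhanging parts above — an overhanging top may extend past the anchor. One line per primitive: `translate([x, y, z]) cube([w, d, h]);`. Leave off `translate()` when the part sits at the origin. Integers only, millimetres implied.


translate([499, 367, 0]) cube([3025, 258, 22]);
translate([499, 487, 22]) cube([3025, 18, 299]);
translate([499, 367, 321]) cube([3025, 258, 22]);


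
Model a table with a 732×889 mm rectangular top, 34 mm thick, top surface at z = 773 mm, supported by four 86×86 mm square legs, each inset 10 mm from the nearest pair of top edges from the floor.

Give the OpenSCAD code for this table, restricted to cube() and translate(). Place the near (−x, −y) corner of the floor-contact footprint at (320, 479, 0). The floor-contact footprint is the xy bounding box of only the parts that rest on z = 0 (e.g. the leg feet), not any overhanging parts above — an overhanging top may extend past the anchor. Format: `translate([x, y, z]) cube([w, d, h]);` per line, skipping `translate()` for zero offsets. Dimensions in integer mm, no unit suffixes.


translate([310, 469, 739]) cube([732, 889, 34]);
translate([320, 479, 0]) cube([86, 86, 739]);
translate([946, 479, 0]) cube([86, 86, 739]);
translate([320, 1262, 0]) cube([86, 86, 739]);
translate([946, 1262, 0]) cube([86, 86, 739]);


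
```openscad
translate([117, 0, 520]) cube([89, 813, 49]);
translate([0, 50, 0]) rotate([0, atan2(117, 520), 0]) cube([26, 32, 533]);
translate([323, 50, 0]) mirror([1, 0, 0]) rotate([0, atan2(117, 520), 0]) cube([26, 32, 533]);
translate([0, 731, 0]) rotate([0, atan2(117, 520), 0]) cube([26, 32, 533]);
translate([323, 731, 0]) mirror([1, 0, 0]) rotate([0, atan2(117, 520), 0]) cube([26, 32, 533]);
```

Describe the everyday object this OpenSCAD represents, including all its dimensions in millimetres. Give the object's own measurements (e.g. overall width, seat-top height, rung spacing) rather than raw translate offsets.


A sawhorse. A 89×813×49 mm beam (x, y, z) sits on two A-frame leg pairs. Each pair is two raked legs of 26×32 mm section (32 mm along y) splaying symmetrically in x. Each leg rises 520 mm vertically over 117 mm of horizontal reach and is 533 mm long along its own axis. Every leg's outer bottom edge rests on the floor and its outer top edge meets a bottom edge of the beam — the left legs (tilting toward +x) meet the beam's −x bottom edge, the right legs (their mirror images, tilting toward −x) meet its +x bottom edge — so the leg tops tuck under the beam, the beam's underside is 520 mm above the floor, and the feet are 323 mm apart outside-to-outside with the beam centred between them. The two leg pairs are set in 50 mm from either end of the beam.


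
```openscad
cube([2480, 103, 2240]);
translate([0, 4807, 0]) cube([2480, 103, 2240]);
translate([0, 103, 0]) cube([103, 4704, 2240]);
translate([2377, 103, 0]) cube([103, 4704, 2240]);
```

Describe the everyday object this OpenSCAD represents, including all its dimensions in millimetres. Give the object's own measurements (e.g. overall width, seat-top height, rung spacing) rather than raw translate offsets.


The wall frame of a small rectangular building: four walls, each 2240 mm tall and 103 mm thick, enclosing a footprint 2480 mm (x) by 4910 mm (y) outside-to-outside, with no floor or roof. The front and back walls (the −y and +y sides) span the full width; the two side walls fit between them.


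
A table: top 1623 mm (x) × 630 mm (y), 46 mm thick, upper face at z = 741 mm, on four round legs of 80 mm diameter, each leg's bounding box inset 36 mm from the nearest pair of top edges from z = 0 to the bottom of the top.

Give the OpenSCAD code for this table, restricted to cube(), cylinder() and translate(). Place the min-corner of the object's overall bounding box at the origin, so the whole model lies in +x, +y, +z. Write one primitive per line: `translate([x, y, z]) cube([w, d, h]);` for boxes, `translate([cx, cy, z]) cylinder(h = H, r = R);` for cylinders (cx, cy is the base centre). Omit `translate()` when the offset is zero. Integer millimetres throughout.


// leg_h = 741 - 46 = 695
translate([0, 0, 695]) cube([1623, 630, 46]);
translate([76, 76, 0]) cylinder(h = 695, r = 40);
translate([1547, 76, 0]) cylinder(h = 695, r = 40);
translate([76, 554, 0]) cylinder(h = 695, r = 40);
translate([1547, 554, 0]) cylinder(h = 695, r = 40);


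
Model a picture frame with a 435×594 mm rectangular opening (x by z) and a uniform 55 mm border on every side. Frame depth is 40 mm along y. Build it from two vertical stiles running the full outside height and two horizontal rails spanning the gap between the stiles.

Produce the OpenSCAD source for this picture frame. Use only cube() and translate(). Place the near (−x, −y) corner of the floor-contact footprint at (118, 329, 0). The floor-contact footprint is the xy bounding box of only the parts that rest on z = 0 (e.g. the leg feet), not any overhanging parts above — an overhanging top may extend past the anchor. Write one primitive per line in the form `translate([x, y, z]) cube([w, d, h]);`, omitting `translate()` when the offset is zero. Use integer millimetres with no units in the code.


translate([118, 329, 0]) cube([55, 40, 704]);
translate([608, 329, 0]) cube([55, 40, 704]);
translate([173, 329, 0]) cube([435, 40, 55]);
translate([173, 329, 649]) cube([435, 40, 55]);


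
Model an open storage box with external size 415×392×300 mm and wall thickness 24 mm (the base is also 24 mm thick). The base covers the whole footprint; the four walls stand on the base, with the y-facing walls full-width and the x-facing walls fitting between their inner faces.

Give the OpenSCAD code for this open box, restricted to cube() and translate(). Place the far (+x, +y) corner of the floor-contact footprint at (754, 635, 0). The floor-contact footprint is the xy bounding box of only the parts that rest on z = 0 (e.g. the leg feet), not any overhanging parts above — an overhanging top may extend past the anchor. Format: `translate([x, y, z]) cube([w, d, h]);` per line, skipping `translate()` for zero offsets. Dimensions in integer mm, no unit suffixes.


translate([339, 243, 0]) cube([415, 392, 24]);
translate([339, 243, 24]) cube([415, 24, 276]);
translate([339, 611, 24]) cube([415, 24, 276]);
translate([339, 267, 24]) cube([24, 344, 276]);
translate([730, 267, 24]) cube([24, 344, 276]);


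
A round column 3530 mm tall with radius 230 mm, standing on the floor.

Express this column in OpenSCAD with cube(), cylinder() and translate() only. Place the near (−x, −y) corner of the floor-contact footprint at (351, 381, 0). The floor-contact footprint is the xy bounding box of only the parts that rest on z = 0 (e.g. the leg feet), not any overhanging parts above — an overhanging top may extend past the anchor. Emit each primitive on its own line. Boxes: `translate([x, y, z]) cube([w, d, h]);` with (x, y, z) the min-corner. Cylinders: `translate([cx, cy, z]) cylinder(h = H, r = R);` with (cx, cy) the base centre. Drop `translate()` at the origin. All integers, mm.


translate([581, 611, 0]) cylinder(h = 3530, r = 230);


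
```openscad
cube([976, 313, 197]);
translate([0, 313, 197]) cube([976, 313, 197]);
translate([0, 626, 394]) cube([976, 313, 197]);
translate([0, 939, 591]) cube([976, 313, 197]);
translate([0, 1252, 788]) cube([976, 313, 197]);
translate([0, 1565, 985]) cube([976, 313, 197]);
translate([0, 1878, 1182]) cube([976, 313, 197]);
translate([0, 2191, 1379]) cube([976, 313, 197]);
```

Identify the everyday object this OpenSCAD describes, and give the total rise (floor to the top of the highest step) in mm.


A staircase. The total rise is 1576 mm.

8 identical blocks, each offset up and back from the previous — a staircase. Each step is 197 mm tall and there are 8 of them, so the total rise is 8 × 197 = 1576 mm.


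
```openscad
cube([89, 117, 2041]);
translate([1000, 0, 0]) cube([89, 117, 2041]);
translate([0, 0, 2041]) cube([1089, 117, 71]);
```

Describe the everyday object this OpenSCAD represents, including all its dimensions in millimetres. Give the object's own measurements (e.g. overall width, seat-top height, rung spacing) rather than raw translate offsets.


A door frame. The clear opening is 911 mm wide and 2041 mm high. Two 89 mm wide jambs, 117 mm deep, stand either side of the opening from the floor to the top of the opening. A 71 mm thick head sits across the top of both jambs, spanning the full outside width of the frame.


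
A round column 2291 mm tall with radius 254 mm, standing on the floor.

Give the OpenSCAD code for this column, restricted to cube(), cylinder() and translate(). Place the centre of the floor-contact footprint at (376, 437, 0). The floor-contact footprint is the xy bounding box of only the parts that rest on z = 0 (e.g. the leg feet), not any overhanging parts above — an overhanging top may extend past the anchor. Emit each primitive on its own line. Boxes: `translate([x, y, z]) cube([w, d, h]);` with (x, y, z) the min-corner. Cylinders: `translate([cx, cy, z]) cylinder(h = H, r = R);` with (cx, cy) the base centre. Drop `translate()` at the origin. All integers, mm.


translate([376, 437, 0]) cylinder(h = 2291, r = 254);


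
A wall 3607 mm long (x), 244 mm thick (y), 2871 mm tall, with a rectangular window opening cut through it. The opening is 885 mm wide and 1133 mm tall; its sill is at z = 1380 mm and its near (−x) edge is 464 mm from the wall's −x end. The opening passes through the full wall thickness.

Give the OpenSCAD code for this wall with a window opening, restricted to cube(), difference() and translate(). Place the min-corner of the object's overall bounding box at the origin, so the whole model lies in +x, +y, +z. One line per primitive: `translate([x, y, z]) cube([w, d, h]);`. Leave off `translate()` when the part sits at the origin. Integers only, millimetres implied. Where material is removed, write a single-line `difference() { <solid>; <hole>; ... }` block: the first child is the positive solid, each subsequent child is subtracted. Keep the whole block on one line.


difference() { cube([3607, 244, 2871]); translate([464, 0, 1380]) cube([885, 244, 1133]); }


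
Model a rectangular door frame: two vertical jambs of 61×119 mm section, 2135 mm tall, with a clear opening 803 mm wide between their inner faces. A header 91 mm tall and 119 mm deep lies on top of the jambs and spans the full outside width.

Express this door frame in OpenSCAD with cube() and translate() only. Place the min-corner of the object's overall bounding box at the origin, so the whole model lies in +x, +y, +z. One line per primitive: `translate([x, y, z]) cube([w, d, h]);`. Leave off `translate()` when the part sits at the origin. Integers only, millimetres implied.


cube([61, 119, 2135]);
translate([864, 0, 0]) cube([61, 119, 2135]);
translate([0, 0, 2135]) cube([925, 119, 91]);


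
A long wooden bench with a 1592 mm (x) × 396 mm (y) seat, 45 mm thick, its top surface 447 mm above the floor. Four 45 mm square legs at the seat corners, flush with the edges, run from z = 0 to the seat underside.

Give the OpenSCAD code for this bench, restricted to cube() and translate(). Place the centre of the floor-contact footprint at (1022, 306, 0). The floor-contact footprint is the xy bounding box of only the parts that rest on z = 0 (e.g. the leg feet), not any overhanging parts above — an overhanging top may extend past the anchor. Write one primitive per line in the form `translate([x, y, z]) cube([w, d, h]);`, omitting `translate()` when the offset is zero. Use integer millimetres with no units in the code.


translate([226, 108, 402]) cube([1592, 396, 45]);
translate([226, 108, 0]) cube([45, 45, 402]);
translate([226, 459, 0]) cube([45, 45, 402]);
translate([1773, 108, 0]) cube([45, 45, 402]);
translate([1773, 459, 0]) cube([45, 45, 402]);


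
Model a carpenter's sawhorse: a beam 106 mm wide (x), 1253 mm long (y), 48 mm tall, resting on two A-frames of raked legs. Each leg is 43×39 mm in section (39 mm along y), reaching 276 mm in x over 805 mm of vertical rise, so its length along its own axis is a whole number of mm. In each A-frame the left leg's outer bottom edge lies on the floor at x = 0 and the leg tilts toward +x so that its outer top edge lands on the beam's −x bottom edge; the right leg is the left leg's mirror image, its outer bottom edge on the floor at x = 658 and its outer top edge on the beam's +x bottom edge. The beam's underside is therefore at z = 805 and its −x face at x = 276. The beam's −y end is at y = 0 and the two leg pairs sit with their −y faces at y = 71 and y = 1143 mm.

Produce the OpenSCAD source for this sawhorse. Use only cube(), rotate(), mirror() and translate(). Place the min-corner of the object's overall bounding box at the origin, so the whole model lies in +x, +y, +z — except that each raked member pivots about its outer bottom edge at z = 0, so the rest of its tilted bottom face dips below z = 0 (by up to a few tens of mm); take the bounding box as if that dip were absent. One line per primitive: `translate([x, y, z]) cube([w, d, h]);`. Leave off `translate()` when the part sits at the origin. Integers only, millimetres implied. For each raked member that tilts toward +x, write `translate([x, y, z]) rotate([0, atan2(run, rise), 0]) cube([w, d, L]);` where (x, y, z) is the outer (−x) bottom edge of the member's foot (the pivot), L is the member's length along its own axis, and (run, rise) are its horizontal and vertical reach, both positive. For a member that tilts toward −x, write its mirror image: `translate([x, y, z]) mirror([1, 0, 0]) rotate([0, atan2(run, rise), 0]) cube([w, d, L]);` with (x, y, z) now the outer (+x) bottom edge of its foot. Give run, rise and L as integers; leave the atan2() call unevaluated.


translate([276, 0, 805]) cube([106, 1253, 48]);
translate([0, 71, 0]) rotate([0, atan2(276, 805), 0]) cube([43, 39, 851]);
translate([658, 71, 0]) mirror([1, 0, 0]) rotate([0, atan2(276, 805), 0]) cube([43, 39, 851]);
translate([0, 1143, 0]) rotate([0, atan2(276, 805), 0]) cube([43, 39, 851]);
translate([658, 1143, 0]) mirror([1, 0, 0]) rotate([0, atan2(276, 805), 0]) cube([43, 39, 851]);


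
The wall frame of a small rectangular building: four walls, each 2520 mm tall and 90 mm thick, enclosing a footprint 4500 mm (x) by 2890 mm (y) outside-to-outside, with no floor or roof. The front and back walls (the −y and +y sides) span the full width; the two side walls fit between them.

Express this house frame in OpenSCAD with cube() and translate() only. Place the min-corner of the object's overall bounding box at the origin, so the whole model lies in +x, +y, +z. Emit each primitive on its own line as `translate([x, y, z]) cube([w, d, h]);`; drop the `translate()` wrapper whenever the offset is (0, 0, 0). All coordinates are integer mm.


cube([4500, 90, 2520]);
translate([0, 2800, 0]) cube([4500, 90, 2520]);
translate([0, 90, 0]) cube([90, 2710, 2520]);
translate([4410, 90, 0]) cube([90, 2710, 2520]);


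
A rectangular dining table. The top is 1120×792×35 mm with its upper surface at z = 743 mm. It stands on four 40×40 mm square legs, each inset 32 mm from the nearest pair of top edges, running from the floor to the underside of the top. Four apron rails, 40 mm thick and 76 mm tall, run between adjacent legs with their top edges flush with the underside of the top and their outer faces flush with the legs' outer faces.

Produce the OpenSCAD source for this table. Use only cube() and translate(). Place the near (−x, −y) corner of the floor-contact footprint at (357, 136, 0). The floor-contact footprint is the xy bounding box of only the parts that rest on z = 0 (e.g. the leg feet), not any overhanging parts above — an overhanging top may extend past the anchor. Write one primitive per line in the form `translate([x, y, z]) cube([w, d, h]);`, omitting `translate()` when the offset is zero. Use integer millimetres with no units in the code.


translate([325, 104, 708]) cube([1120, 792, 35]);
translate([357, 136, 0]) cube([40, 40, 708]);
translate([1373, 136, 0]) cube([40, 40, 708]);
translate([357, 824, 0]) cube([40, 40, 708]);
translate([1373, 824, 0]) cube([40, 40, 708]);
translate([397, 136, 632]) cube([976, 40, 76]);
translate([397, 824, 632]) cube([976, 40, 76]);
translate([357, 176, 632]) cube([40, 648, 76]);
translate([1373, 176, 632]) cube([40, 648, 76]);


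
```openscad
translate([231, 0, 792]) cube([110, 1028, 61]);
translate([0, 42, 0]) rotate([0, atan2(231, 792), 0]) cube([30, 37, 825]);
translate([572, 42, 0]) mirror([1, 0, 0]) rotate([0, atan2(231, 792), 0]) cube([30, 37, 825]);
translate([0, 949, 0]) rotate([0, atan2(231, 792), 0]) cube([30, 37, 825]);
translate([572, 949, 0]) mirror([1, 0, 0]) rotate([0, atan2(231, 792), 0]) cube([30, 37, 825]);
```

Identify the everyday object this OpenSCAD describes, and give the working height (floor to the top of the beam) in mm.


A sawhorse. The overall height is 853 mm.

A beam across two mirrored pairs of raked legs — a sawhorse. The beam's underside is at z = 792 (matching the legs' vertical rise in atan2(231, 792)) and the beam is 61 mm tall, so its top is at 792 + 61 = 853 mm. The raked legs top out at the beam's underside, so that is the highest point.


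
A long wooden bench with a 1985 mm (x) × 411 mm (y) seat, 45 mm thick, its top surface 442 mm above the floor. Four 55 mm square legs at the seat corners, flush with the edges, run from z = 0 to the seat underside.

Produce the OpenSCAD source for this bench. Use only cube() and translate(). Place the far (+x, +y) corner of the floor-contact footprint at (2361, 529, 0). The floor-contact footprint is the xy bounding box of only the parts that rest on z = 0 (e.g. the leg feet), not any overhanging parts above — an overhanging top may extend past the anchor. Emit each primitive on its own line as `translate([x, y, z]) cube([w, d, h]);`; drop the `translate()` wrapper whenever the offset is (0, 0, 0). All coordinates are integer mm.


translate([376, 118, 397]) cube([1985, 411, 45]);
translate([376, 118, 0]) cube([55, 55, 397]);
translate([376, 474, 0]) cube([55, 55, 397]);
translate([2306, 118, 0]) cube([55, 55, 397]);
translate([2306, 474, 0]) cube([55, 55, 397]);


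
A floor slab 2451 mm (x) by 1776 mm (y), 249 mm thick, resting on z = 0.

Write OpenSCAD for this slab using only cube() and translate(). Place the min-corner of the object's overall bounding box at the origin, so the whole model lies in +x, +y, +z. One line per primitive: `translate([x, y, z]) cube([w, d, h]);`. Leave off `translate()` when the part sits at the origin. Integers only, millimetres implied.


cube([2451, 1776, 249]);


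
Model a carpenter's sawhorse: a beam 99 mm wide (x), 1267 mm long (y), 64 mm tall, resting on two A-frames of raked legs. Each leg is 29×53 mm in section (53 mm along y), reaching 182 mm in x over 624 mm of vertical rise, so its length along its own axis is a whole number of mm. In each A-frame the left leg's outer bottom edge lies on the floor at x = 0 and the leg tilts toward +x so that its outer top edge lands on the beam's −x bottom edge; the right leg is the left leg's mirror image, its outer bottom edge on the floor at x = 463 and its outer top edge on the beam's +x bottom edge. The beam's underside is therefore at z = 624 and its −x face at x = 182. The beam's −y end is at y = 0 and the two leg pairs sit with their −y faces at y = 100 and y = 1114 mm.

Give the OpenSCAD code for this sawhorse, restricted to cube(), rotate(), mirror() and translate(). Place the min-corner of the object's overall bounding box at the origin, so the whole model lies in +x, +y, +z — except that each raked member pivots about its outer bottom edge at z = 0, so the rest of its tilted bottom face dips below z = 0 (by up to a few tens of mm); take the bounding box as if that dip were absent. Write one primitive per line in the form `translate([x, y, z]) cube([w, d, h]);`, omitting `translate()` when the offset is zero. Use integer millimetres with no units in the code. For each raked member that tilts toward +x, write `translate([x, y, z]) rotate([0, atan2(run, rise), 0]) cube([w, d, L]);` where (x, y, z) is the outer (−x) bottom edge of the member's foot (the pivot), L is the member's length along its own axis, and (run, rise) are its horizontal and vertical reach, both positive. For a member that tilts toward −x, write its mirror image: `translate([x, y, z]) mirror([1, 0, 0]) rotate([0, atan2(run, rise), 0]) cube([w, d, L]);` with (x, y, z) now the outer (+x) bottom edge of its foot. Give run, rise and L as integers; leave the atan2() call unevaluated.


translate([182, 0, 624]) cube([99, 1267, 64]);
translate([0, 100, 0]) rotate([0, atan2(182, 624), 0]) cube([29, 53, 650]);
translate([463, 100, 0]) mirror([1, 0, 0]) rotate([0, atan2(182, 624), 0]) cube([29, 53, 650]);
translate([0, 1114, 0]) rotate([0, atan2(182, 624), 0]) cube([29, 53, 650]);
translate([463, 1114, 0]) mirror([1, 0, 0]) rotate([0, atan2(182, 624), 0]) cube([29, 53, 650]);


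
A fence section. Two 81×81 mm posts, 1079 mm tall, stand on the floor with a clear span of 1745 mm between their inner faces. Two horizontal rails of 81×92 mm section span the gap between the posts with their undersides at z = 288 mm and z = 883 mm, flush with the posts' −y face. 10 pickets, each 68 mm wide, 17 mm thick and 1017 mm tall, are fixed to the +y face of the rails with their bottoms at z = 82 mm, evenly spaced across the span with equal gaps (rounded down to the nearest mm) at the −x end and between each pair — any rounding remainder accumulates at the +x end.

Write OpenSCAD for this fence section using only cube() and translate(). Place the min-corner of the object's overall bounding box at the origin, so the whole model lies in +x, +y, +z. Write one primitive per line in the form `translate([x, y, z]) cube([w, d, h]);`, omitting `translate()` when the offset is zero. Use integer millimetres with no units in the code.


cube([81, 81, 1079]);
translate([1826, 0, 0]) cube([81, 81, 1079]);
translate([81, 0, 288]) cube([1745, 81, 92]);
translate([81, 0, 883]) cube([1745, 81, 92]);
translate([177, 81, 82]) cube([68, 17, 1017]);
translate([341, 81, 82]) cube([68, 17, 1017]);
translate([505, 81, 82]) cube([68, 17, 1017]);
translate([669, 81, 82]) cube([68, 17, 1017]);
translate([833, 81, 82]) cube([68, 17, 1017]);
translate([997, 81, 82]) cube([68, 17, 1017]);
translate([1161, 81, 82]) cube([68, 17, 1017]);
translate([1325, 81, 82]) cube([68, 17, 1017]);
translate([1489, 81, 82]) cube([68, 17, 1017]);
translate([1653, 81, 82]) cube([68, 17, 1017]);


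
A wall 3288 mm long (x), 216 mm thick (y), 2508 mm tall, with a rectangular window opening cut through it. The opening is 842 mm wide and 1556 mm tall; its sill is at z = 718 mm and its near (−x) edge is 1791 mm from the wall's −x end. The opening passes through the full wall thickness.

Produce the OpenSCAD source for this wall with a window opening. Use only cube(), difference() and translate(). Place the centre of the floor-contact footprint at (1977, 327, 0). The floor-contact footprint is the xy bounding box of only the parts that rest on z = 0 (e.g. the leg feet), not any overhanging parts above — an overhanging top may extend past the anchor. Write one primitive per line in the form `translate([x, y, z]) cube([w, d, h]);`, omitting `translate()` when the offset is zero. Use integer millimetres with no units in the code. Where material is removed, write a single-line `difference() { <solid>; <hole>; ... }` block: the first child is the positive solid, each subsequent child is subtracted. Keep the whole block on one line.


difference() { translate([333, 219, 0]) cube([3288, 216, 2508]); translate([2124, 219, 718]) cube([842, 216, 1556]); }


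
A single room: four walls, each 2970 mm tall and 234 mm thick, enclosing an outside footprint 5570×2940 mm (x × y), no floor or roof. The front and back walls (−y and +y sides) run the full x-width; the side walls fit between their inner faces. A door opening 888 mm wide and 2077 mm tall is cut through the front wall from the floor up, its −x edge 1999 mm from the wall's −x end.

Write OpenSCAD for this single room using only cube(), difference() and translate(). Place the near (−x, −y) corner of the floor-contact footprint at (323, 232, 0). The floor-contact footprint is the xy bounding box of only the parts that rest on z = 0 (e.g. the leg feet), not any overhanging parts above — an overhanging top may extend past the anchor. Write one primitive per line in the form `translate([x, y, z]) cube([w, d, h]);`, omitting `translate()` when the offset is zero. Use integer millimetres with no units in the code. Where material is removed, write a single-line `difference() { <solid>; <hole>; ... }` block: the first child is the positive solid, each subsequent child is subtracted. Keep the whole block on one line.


difference() { translate([323, 232, 0]) cube([5570, 234, 2970]); translate([2322, 232, 0]) cube([888, 234, 2077]); }
translate([323, 2938, 0]) cube([5570, 234, 2970]);
translate([323, 466, 0]) cube([234, 2472, 2970]);
translate([5659, 466, 0]) cube([234, 2472, 2970]);


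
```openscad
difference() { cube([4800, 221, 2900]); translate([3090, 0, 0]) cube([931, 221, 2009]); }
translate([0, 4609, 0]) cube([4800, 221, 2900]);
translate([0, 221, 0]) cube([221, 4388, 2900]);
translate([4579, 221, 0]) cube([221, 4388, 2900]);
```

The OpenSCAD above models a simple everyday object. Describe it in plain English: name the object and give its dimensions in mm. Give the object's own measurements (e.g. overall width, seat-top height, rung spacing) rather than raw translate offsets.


A single room: four walls, each 2900 mm tall and 221 mm thick, enclosing an outside footprint 4800×4830 mm (x × y), no floor or roof. The front and back walls (−y and +y sides) run the full x-width; the side walls fit between their inner faces. A door opening 931 mm wide and 2009 mm tall is cut through the front wall from the floor up, its −x edge 3090 mm from the wall's −x end.


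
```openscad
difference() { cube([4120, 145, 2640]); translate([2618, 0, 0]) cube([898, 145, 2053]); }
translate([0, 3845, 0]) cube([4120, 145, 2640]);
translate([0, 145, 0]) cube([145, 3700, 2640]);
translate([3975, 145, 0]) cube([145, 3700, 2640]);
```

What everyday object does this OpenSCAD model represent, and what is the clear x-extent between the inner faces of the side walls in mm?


A single room. The interior width is 3830 mm.

Four walls enclosing a rectangle with a door in the front wall — a room. Outside width 4120 minus two 145 mm walls gives 3830 mm.


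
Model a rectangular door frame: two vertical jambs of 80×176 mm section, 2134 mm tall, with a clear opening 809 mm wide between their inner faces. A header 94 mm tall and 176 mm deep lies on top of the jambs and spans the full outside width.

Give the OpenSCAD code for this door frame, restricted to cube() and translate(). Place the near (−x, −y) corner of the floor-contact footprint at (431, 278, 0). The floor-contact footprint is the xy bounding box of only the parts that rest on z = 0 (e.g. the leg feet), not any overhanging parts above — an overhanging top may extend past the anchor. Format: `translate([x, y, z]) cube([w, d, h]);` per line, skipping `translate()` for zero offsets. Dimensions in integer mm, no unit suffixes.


translate([431, 278, 0]) cube([80, 176, 2134]);
translate([1320, 278, 0]) cube([80, 176, 2134]);
translate([431, 278, 2134]) cube([969, 176, 94]);


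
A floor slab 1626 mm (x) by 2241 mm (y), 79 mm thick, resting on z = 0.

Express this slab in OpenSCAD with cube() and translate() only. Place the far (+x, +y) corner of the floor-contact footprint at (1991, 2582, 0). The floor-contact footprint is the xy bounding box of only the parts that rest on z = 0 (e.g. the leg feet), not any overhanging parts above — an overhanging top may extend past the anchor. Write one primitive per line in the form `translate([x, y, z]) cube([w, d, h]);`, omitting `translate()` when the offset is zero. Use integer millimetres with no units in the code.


translate([365, 341, 0]) cube([1626, 2241, 79]);


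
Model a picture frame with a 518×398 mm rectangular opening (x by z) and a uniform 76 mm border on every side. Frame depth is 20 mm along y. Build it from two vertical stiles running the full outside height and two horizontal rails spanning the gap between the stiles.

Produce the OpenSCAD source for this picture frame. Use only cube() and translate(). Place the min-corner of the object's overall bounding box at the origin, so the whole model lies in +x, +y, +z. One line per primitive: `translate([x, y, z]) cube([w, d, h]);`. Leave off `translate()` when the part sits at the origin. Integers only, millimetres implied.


cube([76, 20, 550]);
translate([594, 0, 0]) cube([76, 20, 550]);
translate([76, 0, 0]) cube([518, 20, 76]);
translate([76, 0, 474]) cube([518, 20, 76]);


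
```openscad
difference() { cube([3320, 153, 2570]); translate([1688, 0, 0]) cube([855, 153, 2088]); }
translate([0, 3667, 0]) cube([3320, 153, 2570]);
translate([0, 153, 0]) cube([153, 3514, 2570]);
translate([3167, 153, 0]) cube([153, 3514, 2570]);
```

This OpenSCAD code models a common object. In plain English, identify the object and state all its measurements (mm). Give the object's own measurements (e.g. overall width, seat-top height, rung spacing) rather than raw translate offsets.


A single room: four walls, each 2570 mm tall and 153 mm thick, enclosing an outside footprint 3320×3820 mm (x × y), no floor or roof. The front and back walls (−y and +y sides) run the full x-width; the side walls fit between their inner faces. A door opening 855 mm wide and 2088 mm tall is cut through the front wall from the floor up, its −x edge 1688 mm from the wall's −x end.


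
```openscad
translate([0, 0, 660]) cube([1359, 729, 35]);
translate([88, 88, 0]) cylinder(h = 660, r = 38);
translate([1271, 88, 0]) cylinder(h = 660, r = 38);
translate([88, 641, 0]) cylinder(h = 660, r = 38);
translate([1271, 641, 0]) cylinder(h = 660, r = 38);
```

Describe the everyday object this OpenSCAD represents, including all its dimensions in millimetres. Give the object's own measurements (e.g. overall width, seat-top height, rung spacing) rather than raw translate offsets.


A table: top 1359 mm (x) × 729 mm (y), 35 mm thick, upper face at z = 695 mm, on four round legs of 76 mm diameter, each leg's bounding box inset 50 mm from the nearest pair of top edges from z = 0 to the bottom of the top.


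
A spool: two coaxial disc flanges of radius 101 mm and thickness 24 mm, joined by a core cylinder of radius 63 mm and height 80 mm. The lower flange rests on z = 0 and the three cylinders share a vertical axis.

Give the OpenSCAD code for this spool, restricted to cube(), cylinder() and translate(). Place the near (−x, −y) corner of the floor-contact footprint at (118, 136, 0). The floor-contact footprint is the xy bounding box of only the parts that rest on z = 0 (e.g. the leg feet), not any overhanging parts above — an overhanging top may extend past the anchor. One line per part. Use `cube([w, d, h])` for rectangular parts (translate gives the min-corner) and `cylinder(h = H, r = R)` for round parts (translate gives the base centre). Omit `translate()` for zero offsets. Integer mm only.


translate([219, 237, 0]) cylinder(h = 24, r = 101);
translate([219, 237, 24]) cylinder(h = 80, r = 63);
translate([219, 237, 104]) cylinder(h = 24, r = 101);


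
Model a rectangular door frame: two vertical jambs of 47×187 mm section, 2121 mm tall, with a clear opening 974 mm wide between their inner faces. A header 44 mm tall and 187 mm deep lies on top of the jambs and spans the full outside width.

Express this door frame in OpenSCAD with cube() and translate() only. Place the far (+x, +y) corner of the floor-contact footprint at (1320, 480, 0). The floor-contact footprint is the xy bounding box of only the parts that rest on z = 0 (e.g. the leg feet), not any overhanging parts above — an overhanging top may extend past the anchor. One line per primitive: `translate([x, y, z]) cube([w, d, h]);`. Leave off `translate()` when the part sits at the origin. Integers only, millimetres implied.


translate([252, 293, 0]) cube([47, 187, 2121]);
translate([1273, 293, 0]) cube([47, 187, 2121]);
translate([252, 293, 2121]) cube([1068, 187, 44]);


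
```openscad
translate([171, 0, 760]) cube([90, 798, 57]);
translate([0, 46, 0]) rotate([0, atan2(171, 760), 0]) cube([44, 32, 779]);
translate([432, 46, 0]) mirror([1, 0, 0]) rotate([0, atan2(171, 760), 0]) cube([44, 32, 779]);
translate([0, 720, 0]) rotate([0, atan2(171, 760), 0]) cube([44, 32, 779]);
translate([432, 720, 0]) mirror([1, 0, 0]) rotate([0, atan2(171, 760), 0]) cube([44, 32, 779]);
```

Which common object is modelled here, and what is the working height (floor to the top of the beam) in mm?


A sawhorse. The overall height is 817 mm.

A beam across two mirrored pairs of raked legs — a sawhorse. The beam's underside is at z = 760 (matching the legs' vertical rise in atan2(171, 760)) and the beam is 57 mm tall, so its top is at 760 + 57 = 817 mm. The raked legs top out at the beam's underside, so that is the highest point.


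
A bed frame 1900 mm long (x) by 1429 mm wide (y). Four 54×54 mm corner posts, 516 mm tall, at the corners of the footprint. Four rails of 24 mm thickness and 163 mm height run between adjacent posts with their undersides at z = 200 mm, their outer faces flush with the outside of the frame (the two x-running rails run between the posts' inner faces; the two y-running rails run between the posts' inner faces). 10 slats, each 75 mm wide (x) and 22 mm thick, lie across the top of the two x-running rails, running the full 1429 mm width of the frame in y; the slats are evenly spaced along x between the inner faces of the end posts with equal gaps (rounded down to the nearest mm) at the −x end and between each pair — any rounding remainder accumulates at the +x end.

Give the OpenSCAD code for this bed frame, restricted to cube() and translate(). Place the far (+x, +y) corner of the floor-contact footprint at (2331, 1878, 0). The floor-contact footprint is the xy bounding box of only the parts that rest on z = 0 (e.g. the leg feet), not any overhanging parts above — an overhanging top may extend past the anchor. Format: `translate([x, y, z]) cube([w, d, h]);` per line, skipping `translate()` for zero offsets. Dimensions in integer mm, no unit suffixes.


// slat z = rail_z + rail_h = 200 + 163 = 363
// slat gap = ⌊(1792 − 10·75) / 11⌋ = 94
translate([431, 449, 0]) cube([54, 54, 516]);
translate([431, 1824, 0]) cube([54, 54, 516]);
translate([2277, 449, 0]) cube([54, 54, 516]);
translate([2277, 1824, 0]) cube([54, 54, 516]);
translate([485, 449, 200]) cube([1792, 24, 163]);
translate([485, 1854, 200]) cube([1792, 24, 163]);
translate([431, 503, 200]) cube([24, 1321, 163]);
translate([2307, 503, 200]) cube([24, 1321, 163]);
translate([579, 449, 363]) cube([75, 1429, 22]);
translate([748, 449, 363]) cube([75, 1429, 22]);
translate([917, 449, 363]) cube([75, 1429, 22]);
translate([1086, 449, 363]) cube([75, 1429, 22]);
translate([1255, 449, 363]) cube([75, 1429, 22]);
translate([1424, 449, 363]) cube([75, 1429, 22]);
translate([1593, 449, 363]) cube([75, 1429, 22]);
translate([1762, 449, 363]) cube([75, 1429, 22]);
translate([1931, 449, 363]) cube([75, 1429, 22]);
translate([2100, 449, 363]) cube([75, 1429, 22]);


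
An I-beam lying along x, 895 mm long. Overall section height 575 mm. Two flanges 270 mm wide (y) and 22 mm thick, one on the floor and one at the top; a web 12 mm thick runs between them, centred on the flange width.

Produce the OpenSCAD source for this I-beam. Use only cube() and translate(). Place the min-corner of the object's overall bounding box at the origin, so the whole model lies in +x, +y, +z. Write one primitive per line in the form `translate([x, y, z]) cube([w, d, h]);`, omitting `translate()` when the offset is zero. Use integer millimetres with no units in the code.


cube([895, 270, 22]);
translate([0, 129, 22]) cube([895, 12, 531]);
translate([0, 0, 553]) cube([895, 270, 22]);


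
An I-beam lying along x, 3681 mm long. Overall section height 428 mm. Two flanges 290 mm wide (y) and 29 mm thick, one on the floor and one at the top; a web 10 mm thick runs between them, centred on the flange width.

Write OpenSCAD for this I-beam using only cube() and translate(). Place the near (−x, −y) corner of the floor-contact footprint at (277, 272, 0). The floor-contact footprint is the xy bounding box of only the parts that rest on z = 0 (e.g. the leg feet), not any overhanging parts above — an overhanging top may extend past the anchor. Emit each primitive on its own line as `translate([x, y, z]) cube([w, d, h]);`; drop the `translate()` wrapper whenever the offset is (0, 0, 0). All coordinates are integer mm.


translate([277, 272, 0]) cube([3681, 290, 29]);
translate([277, 412, 29]) cube([3681, 10, 370]);
translate([277, 272, 399]) cube([3681, 290, 29]);


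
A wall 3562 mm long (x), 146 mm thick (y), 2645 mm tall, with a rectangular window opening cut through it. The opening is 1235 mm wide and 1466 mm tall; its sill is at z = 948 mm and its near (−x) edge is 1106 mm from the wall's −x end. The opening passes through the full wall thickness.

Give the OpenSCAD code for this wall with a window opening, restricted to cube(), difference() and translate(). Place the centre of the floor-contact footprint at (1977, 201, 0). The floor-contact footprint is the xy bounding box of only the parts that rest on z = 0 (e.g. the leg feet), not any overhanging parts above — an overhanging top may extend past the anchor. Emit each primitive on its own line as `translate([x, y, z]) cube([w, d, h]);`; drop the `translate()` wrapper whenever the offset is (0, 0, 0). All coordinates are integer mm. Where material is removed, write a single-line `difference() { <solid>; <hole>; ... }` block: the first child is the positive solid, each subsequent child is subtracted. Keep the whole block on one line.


difference() { translate([196, 128, 0]) cube([3562, 146, 2645]); translate([1302, 128, 948]) cube([1235, 146, 1466]); }


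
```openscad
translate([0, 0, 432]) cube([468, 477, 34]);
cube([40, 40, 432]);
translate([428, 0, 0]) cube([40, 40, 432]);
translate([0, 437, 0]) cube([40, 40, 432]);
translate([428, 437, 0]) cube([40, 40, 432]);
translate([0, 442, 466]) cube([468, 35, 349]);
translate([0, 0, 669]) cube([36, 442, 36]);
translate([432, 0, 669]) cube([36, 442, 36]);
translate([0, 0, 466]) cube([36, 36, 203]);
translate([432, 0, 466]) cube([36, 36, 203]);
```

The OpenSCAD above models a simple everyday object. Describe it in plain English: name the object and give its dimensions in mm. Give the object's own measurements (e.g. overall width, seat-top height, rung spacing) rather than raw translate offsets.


A chair. The seat is a 468×477×34 mm slab with its top at z = 466 mm, on four 40×40 mm corner legs (flush with the seat edges, standing on z = 0). A flat backrest 35 mm thick, 349 mm tall, spans the full seat width and rises from the seat top along its +y edge, rear face flush with the rear of the seat. Two armrests of 36×36 mm section run along each side from the seat's front edge to the front of the backrest, top faces 239 mm above the seat top and outer faces flush with the seat's x-edges; a 36×36 mm post under the front of each armrest stands on the seat at the front corner.


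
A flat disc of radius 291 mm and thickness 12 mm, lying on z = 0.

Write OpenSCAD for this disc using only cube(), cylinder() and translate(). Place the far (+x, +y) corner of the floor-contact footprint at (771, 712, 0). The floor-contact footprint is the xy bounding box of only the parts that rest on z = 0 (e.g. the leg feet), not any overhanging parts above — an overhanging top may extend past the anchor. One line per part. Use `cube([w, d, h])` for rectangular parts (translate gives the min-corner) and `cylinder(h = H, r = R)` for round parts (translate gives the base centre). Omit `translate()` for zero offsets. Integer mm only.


translate([480, 421, 0]) cylinder(h = 12, r = 291);
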